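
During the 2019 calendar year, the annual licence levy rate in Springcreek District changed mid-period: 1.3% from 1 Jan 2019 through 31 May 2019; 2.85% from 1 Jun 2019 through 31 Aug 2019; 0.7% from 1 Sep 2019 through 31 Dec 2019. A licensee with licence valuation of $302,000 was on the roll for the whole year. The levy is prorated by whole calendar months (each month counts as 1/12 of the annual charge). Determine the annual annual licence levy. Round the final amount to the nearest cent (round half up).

1 Jan – 31 May 2019: 5 months at 1.3% → $302,000 × 1.3% × 5/12 = $1,635.8333
1 Jun – 31 Aug 2019: 3 months at 2.85% → $302,000 × 2.85% × 3/12 = $2,151.7500
1 Sep – 31 Dec 2019: 4 months at 0.7% → $302,000 × 0.7% × 4/12 = $704.6667
Total = $4,492.2500

$4,492.25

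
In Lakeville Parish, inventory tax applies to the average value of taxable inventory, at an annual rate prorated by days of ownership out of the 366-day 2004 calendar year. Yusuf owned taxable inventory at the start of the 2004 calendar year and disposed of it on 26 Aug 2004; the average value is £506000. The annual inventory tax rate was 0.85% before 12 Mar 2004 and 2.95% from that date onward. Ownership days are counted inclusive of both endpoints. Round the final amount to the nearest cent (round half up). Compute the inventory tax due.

1 Jan – 11 Mar 2004: 71 days at 0.85% → £506000 × 0.85% × 71/366 = £834.3470
12 Mar – 26 Aug 2004: 168 days at 2.95% → £506000 × 2.95% × 168/366 = £6851.7377
Total = £7686.0847

£7686.08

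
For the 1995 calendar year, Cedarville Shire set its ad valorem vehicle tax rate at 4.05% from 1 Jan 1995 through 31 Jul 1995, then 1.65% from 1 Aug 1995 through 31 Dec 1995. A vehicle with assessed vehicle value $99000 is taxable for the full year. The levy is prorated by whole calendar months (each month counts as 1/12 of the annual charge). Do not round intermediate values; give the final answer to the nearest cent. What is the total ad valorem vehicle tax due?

$3019.50

1 Jan – 31 Jul 1995: 7 months at 4.05% → $99000 × 4.05% × 7/12 = $2338.8750
1 Aug – 31 Dec 1995: 5 months at 1.65% → $99000 × 1.65% × 5/12 = $680.6250
Total = $3019.5000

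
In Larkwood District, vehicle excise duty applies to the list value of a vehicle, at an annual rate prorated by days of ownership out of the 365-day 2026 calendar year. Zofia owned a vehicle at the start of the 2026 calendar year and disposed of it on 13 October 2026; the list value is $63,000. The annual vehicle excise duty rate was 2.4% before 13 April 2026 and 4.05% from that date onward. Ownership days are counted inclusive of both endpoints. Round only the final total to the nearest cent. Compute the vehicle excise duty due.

$1,708.77

1 January – 12 April 2026: 102 days at 2.4% → $63,000 × 2.4% × 102/365 = $422.5315
13 April – 13 October 2026: 184 days at 4.05% → $63,000 × 4.05% × 184/365 = $1,286.2356
Total = $1,708.7671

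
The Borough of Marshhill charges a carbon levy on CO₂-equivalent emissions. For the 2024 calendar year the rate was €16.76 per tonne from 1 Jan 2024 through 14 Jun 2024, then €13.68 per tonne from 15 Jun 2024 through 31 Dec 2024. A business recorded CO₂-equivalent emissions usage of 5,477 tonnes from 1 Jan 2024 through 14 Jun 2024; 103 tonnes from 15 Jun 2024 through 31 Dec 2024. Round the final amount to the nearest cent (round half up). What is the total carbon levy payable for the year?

1 Jan – 14 Jun 2024: 5,477 tonnes at €16.76/tonne → €91,794.52
15 Jun – 31 Dec 2024: 103 tonnes at €13.68/tonne → €1,409.04

€93,203.56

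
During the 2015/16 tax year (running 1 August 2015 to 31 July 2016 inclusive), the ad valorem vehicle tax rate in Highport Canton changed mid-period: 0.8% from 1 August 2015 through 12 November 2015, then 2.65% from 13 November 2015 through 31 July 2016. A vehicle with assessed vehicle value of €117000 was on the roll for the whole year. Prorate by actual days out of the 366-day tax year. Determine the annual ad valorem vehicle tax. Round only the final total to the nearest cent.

1 August – 12 November 2015: 104 days at 0.8% → €117000 × 0.8% × 104/366 = €265.9672
13 November 2015 – 31 July 2016: 262 days at 2.65% → €117000 × 2.65% × 262/366 = €2219.4836
Total = €2485.4508

€2485.45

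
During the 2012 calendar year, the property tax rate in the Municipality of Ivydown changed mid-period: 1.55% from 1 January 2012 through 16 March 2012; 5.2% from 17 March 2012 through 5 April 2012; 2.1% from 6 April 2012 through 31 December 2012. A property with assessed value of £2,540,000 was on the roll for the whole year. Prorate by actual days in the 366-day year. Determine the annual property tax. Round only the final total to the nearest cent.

1 January – 16 March 2012: 76 days at 1.55% → £2,540,000 × 1.55% × 76/366 = £8,175.1913
17 March – 5 April 2012: 20 days at 5.2% → £2,540,000 × 5.2% × 20/366 = £7,217.4863
6 April – 31 December 2012: 270 days at 2.1% → £2,540,000 × 2.1% × 270/366 = £39,349.1803
Total = £54,741.8579

£54,741.86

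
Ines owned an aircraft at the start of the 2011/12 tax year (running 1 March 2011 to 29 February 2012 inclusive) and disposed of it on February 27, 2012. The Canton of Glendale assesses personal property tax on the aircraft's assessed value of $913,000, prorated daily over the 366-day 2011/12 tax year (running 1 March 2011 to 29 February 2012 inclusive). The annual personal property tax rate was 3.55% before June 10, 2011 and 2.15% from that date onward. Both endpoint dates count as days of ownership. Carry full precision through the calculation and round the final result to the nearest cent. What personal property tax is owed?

$23,049.51

March 1 – June 9, 2011: 101 days at 3.55% → $913,000 × 3.55% × 101/366 = $8,944.1571
June 10, 2011 – February 27, 2012: 263 days at 2.15% → $913,000 × 2.15% × 263/366 = $14,105.3511
Total = $23,049.5082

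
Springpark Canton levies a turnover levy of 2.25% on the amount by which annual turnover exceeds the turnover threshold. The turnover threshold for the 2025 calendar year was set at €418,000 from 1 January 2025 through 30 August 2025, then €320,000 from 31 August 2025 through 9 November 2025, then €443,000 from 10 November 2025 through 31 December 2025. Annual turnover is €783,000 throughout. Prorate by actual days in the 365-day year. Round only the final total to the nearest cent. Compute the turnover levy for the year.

1 January – 30 August 2025: 242 days, exemption €418,000 → (€783,000 − €418,000) × 2.25% × 242/365 = €5,445.0000
31 August – 9 November 2025: 71 days, exemption €320,000 → (€783,000 − €320,000) × 2.25% × 71/365 = €2,026.4178
10 November – 31 December 2025: 52 days, exemption €443,000 → (€783,000 − €443,000) × 2.25% × 52/365 = €1,089.8630
Total = €8,561.2808

€8,561.28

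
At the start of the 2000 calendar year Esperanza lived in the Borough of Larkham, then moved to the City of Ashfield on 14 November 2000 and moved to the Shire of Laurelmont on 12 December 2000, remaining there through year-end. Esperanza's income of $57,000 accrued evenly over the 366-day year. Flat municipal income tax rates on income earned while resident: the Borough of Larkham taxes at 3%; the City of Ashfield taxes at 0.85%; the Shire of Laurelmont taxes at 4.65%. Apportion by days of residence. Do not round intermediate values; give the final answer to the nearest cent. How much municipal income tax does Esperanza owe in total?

$1,667.64

The Borough of Larkham, 1 January – 13 November 2000: 318 days → $57,000 × 3% × 318/366 = $1,485.7377
The City of Ashfield, 14 November – 11 December 2000: 28 days → $57,000 × 0.85% × 28/366 = $37.0656
The Shire of Laurelmont, 12 December – 31 December 2000: 20 days → $57,000 × 4.65% × 20/366 = $144.8361
Total = $1,667.6393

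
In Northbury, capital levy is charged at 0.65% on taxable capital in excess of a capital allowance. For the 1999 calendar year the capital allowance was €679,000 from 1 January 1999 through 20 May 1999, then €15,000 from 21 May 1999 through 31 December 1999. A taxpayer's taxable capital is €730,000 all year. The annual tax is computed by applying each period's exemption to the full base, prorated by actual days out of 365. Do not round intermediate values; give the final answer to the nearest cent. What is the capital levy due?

1 January – 20 May 1999: 140 days, exemption €679,000 → (€730,000 − €679,000) × 0.65% × 140/365 = €127.1507
21 May – 31 December 1999: 225 days, exemption €15,000 → (€730,000 − €15,000) × 0.65% × 225/365 = €2,864.8973
Total = €2,992.0479

€2,992.05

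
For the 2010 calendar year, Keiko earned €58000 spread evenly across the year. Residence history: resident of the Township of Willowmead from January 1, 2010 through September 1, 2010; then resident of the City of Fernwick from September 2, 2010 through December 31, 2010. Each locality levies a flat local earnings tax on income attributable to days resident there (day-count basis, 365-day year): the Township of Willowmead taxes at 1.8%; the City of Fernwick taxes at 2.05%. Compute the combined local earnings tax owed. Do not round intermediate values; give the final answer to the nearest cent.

The Township of Willowmead, January 1 – September 1, 2010: 244 days → €58000 × 1.8% × 244/365 = €697.9068
The City of Fernwick, September 2 – December 31, 2010: 121 days → €58000 × 2.05% × 121/365 = €394.1616
Total = €1092.0685

€1092.07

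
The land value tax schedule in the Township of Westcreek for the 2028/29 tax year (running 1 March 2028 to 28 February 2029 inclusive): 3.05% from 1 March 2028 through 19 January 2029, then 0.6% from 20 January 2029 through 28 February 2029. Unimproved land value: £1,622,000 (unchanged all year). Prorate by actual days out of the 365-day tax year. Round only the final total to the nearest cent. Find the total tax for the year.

1 March 2028 – 19 January 2029: 325 days at 3.05% → £1,622,000 × 3.05% × 325/365 = £44,049.5205
20 January – 28 February 2029: 40 days at 0.6% → £1,622,000 × 0.6% × 40/365 = £1,066.5205
Total = £45,116.0411

£45,116.04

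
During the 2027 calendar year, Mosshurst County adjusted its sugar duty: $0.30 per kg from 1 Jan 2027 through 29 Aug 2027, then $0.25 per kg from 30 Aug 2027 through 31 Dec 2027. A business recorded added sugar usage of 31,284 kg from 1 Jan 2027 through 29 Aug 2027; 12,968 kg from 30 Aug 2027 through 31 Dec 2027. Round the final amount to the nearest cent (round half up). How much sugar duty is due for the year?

1 Jan – 29 Aug 2027: 31,284 kg at $0.30/kg → $9385.20
30 Aug – 31 Dec 2027: 12,968 kg at $0.25/kg → $3242.00

$12627.20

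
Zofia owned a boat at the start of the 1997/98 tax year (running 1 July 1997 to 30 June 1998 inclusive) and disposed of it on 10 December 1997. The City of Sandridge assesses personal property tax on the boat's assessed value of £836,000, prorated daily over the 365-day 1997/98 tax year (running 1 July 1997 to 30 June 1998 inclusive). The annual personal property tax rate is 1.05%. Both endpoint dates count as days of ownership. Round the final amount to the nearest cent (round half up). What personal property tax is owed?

Days held (1 July – 10 December 1997): 163 out of 365
Tax = £836,000 × 1.05% × 163/365 = £3,920.0384

£3,920.04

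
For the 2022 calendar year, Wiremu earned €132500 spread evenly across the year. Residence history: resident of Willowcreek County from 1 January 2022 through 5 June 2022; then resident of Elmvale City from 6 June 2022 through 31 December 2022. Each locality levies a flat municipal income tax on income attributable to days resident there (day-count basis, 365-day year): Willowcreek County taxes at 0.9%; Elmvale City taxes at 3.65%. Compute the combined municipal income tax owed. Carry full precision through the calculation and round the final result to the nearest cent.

Willowcreek County, 1 January – 5 June 2022: 156 days → €132500 × 0.9% × 156/365 = €509.6712
Elmvale City, 6 June – 31 December 2022: 209 days → €132500 × 3.65% × 209/365 = €2769.2500
Total = €3278.9212

€3278.92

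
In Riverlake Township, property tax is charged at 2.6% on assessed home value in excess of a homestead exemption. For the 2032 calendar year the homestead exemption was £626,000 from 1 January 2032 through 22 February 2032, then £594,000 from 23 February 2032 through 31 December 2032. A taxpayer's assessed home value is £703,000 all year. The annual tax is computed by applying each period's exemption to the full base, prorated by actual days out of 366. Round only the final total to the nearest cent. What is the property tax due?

£2,713.52

1 January – 22 February 2032: 53 days, exemption £626,000 → (£703,000 − £626,000) × 2.6% × 53/366 = £289.9071
23 February – 31 December 2032: 313 days, exemption £594,000 → (£703,000 − £594,000) × 2.6% × 313/366 = £2,423.6120
Total = £2,713.5191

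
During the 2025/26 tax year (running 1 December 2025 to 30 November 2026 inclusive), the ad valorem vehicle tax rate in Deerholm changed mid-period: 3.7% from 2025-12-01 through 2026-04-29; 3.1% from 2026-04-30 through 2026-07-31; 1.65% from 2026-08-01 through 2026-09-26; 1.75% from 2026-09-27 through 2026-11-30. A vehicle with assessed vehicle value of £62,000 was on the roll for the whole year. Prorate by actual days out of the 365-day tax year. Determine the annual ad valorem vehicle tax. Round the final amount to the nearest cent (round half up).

2025-12-01 to 2026-04-29: 150 days at 3.7% → £62,000 × 3.7% × 150/365 = £942.7397
2026-04-30 to 2026-07-31: 93 days at 3.1% → £62,000 × 3.1% × 93/365 = £489.7151
2026-08-01 to 2026-09-26: 57 days at 1.65% → £62,000 × 1.65% × 57/365 = £159.7562
2026-09-27 to 2026-11-30: 65 days at 1.75% → £62,000 × 1.75% × 65/365 = £193.2192
Total = £1,785.4301

£1,785.43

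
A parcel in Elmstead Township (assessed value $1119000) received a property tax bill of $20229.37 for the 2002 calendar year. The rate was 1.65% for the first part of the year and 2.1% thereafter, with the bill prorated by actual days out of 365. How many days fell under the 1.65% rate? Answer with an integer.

Let d = days at the first rate; then 365 − d days at the second rate.
$1119000 × [1.65%·d + 2.1%·(365−d)] / 365 = $20229.37
Solving gives d = 237, so the new rate took effect on 26 Aug 2002.

237 days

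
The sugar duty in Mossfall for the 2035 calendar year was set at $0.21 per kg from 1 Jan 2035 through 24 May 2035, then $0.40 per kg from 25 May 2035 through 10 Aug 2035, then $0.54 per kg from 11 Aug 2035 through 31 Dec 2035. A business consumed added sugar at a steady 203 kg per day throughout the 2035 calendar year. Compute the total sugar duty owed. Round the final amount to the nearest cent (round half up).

$28,147.98

1 Jan – 24 May 2035: 144 days × 203 kg/day = 29,232 kg at $0.21/kg → $6,138.72
25 May – 10 Aug 2035: 78 days × 203 kg/day = 15,834 kg at $0.40/kg → $6,333.60
11 Aug – 31 Dec 2035: 143 days × 203 kg/day = 29,029 kg at $0.54/kg → $15,675.66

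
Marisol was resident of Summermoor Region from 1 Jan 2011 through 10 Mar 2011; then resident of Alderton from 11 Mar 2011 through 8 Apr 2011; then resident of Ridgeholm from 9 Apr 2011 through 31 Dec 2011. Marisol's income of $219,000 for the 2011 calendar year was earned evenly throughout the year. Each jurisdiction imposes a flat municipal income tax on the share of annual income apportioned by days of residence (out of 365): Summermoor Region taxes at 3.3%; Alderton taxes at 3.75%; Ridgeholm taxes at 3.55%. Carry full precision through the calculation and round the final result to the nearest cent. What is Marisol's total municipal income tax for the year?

$7,705.80

Summermoor Region, 1 Jan – 10 Mar 2011: 69 days → $219,000 × 3.3% × 69/365 = $1,366.2000
Alderton, 11 Mar – 8 Apr 2011: 29 days → $219,000 × 3.75% × 29/365 = $652.5000
Ridgeholm, 9 Apr – 31 Dec 2011: 267 days → $219,000 × 3.55% × 267/365 = $5,687.1000
Total = $7,705.8000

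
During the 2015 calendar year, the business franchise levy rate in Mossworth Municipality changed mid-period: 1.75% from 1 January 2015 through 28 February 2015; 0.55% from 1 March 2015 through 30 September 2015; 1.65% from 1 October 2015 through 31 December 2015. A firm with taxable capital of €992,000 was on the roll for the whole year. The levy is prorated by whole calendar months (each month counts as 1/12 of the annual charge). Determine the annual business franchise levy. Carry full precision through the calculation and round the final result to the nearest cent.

1 January – 28 February 2015: 2 months at 1.75% → €992,000 × 1.75% × 2/12 = €2,893.3333
1 March – 30 September 2015: 7 months at 0.55% → €992,000 × 0.55% × 7/12 = €3,182.6667
1 October – 31 December 2015: 3 months at 1.65% → €992,000 × 1.65% × 3/12 = €4,092.0000
Total = €10,168.0000

€10,168.00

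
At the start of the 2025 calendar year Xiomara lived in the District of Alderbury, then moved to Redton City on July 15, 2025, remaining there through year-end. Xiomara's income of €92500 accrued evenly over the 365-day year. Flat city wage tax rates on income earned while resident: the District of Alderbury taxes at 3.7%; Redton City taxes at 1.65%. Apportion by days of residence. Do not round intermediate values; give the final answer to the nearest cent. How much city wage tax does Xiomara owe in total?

€2539.32

The District of Alderbury, January 1 – July 14, 2025: 195 days → €92500 × 3.7% × 195/365 = €1828.4589
Redton City, July 15 – December 31, 2025: 170 days → €92500 × 1.65% × 170/365 = €710.8562
Total = €2539.3151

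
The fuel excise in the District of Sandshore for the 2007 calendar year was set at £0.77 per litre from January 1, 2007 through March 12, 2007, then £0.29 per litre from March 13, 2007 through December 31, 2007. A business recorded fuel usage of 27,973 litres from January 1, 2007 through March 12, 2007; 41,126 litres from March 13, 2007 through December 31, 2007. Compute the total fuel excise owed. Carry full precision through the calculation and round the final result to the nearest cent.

£33,465.75

January 1 – March 12, 2007: 27,973 litres at £0.77/litre → £21,539.21
March 13 – December 31, 2007: 41,126 litres at £0.29/litre → £11,926.54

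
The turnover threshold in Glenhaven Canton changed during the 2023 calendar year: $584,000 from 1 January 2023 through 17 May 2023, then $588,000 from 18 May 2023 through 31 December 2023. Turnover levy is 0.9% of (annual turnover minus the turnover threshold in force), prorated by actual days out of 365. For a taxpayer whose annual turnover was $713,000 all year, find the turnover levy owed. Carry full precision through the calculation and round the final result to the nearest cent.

$1,138.51

1 January – 17 May 2023: 137 days, exemption $584,000 → ($713,000 − $584,000) × 0.9% × 137/365 = $435.7726
18 May – 31 December 2023: 228 days, exemption $588,000 → ($713,000 − $588,000) × 0.9% × 228/365 = $702.7397
Total = $1,138.5123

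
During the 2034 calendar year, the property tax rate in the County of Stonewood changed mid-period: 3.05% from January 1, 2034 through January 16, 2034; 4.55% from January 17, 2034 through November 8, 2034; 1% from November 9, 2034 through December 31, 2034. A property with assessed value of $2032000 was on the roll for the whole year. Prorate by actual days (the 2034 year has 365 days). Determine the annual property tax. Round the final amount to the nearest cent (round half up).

$80645.35

January 1 – January 16, 2034: 16 days at 3.05% → $2032000 × 3.05% × 16/365 = $2716.7562
January 17 – November 8, 2034: 296 days at 4.55% → $2032000 × 4.55% × 296/365 = $74978.0164
November 9 – December 31, 2034: 53 days at 1% → $2032000 × 1% × 53/365 = $2950.5753
Total = $80645.3479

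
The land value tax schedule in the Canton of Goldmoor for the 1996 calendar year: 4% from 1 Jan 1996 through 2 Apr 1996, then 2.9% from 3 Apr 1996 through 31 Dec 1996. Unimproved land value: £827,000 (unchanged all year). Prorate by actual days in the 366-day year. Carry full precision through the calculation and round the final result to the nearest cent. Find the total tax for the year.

£26,294.53

1 Jan – 2 Apr 1996: 93 days at 4% → £827,000 × 4% × 93/366 = £8,405.5738
3 Apr – 31 Dec 1996: 273 days at 2.9% → £827,000 × 2.9% × 273/366 = £17,888.9590
Total = £26,294.5328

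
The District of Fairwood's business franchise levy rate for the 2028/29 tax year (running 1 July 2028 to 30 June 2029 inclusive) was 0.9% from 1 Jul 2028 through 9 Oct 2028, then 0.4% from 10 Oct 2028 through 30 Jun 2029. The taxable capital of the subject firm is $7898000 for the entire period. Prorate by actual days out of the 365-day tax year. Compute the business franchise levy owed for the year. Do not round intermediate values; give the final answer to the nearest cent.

$42519.37

1 Jul – 9 Oct 2028: 101 days at 0.9% → $7898000 × 0.9% × 101/365 = $19669.2658
10 Oct 2028 – 30 Jun 2029: 264 days at 0.4% → $7898000 × 0.4% × 264/365 = $22850.1041
Total = $42519.3699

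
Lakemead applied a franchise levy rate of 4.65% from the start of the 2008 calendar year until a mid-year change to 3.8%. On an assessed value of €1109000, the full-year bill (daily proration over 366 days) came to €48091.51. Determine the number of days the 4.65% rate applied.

231 days

Let d = days at the first rate; then 366 − d days at the second rate.
€1109000 × [4.65%·d + 3.8%·(366−d)] / 366 = €48091.51
Solving gives d = 231, so the new rate took effect on August 19, 2008.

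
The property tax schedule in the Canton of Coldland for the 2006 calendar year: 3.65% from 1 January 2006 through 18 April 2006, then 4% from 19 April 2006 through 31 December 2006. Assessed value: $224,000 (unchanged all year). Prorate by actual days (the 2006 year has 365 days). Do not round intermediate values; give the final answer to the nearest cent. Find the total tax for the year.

$8,728.02

1 January – 18 April 2006: 108 days at 3.65% → $224,000 × 3.65% × 108/365 = $2,419.2000
19 April – 31 December 2006: 257 days at 4% → $224,000 × 4% × 257/365 = $6,308.8219
Total = $8,728.0219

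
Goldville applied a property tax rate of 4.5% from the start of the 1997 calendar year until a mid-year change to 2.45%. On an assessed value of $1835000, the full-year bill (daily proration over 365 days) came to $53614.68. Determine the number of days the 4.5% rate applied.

84 days

Let d = days at the first rate; then 365 − d days at the second rate.
$1835000 × [4.5%·d + 2.45%·(365−d)] / 365 = $53614.68
Solving gives d = 84, so the new rate took effect on 26 March 1997.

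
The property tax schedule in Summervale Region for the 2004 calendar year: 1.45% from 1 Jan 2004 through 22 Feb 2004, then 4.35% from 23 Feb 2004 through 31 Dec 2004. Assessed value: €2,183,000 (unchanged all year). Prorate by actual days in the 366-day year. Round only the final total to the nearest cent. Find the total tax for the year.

€85,793.09

1 Jan – 22 Feb 2004: 53 days at 1.45% → €2,183,000 × 1.45% × 53/366 = €4,583.7036
23 Feb – 31 Dec 2004: 313 days at 4.35% → €2,183,000 × 4.35% × 313/366 = €81,209.3893
Total = €85,793.0929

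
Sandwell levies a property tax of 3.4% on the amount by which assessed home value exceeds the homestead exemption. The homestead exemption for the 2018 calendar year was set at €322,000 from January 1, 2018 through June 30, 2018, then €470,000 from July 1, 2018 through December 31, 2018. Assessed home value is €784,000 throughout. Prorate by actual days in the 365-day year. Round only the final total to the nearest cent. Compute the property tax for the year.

January 1 – June 30, 2018: 181 days, exemption €322,000 → (€784,000 − €322,000) × 3.4% × 181/365 = €7,789.4466
July 1 – December 31, 2018: 184 days, exemption €470,000 → (€784,000 − €470,000) × 3.4% × 184/365 = €5,381.8740
Total = €13,171.3205

€13,171.32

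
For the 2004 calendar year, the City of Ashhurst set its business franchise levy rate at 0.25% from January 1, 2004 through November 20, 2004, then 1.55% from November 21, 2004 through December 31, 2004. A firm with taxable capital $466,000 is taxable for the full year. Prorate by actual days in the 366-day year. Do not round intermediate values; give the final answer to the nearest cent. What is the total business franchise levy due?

$1,843.63

January 1 – November 20, 2004: 325 days at 0.25% → $466,000 × 0.25% × 325/366 = $1,034.4945
November 21 – December 31, 2004: 41 days at 1.55% → $466,000 × 1.55% × 41/366 = $809.1339
Total = $1,843.6284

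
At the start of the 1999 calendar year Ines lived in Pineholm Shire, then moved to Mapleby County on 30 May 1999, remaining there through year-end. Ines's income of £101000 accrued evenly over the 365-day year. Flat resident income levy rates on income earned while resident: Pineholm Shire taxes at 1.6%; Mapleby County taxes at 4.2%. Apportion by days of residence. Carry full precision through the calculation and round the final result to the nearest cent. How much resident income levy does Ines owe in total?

£3170.02

Pineholm Shire, 1 January – 29 May 1999: 149 days → £101000 × 1.6% × 149/365 = £659.6822
Mapleby County, 30 May – 31 December 1999: 216 days → £101000 × 4.2% × 216/365 = £2510.3342
Total = £3170.0164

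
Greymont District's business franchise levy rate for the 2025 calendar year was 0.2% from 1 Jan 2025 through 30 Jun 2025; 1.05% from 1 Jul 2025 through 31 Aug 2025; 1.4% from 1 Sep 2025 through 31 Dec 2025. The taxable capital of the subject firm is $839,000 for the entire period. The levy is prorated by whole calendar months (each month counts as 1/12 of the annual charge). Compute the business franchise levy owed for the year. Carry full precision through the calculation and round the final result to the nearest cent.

1 Jan – 30 Jun 2025: 6 months at 0.2% → $839,000 × 0.2% × 6/12 = $839.0000
1 Jul – 31 Aug 2025: 2 months at 1.05% → $839,000 × 1.05% × 2/12 = $1,468.2500
1 Sep – 31 Dec 2025: 4 months at 1.4% → $839,000 × 1.4% × 4/12 = $3,915.3333
Total = $6,222.5833

$6,222.58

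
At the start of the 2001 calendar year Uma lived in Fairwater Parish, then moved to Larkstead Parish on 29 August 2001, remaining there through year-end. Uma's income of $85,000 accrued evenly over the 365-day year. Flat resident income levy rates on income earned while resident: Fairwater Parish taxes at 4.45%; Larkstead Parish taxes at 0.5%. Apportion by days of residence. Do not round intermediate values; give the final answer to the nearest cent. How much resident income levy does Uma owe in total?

Fairwater Parish, 1 January – 28 August 2001: 240 days → $85,000 × 4.45% × 240/365 = $2,487.1233
Larkstead Parish, 29 August – 31 December 2001: 125 days → $85,000 × 0.5% × 125/365 = $145.5479
Total = $2,632.6712

$2,632.67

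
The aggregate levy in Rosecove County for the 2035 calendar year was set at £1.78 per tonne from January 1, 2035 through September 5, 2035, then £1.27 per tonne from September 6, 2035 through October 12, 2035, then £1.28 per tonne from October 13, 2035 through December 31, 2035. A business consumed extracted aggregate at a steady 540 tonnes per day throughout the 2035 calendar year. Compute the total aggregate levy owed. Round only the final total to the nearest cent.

£319,048.20

January 1 – September 5, 2035: 248 days × 540 tonnes/day = 133,920 tonnes at £1.78/tonne → £238,377.60
September 6 – October 12, 2035: 37 days × 540 tonnes/day = 19,980 tonnes at £1.27/tonne → £25,374.60
October 13 – December 31, 2035: 80 days × 540 tonnes/day = 43,200 tonnes at £1.28/tonne → £55,296.00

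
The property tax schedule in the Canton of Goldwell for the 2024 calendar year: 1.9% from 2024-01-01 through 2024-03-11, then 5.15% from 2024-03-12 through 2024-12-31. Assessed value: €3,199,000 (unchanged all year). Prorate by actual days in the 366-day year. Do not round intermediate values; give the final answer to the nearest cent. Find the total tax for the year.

€144,579.94

2024-01-01 to 2024-03-11: 71 days at 1.9% → €3,199,000 × 1.9% × 71/366 = €11,790.8497
2024-03-12 to 2024-12-31: 295 days at 5.15% → €3,199,000 × 5.15% × 295/366 = €132,789.0915
Total = €144,579.9413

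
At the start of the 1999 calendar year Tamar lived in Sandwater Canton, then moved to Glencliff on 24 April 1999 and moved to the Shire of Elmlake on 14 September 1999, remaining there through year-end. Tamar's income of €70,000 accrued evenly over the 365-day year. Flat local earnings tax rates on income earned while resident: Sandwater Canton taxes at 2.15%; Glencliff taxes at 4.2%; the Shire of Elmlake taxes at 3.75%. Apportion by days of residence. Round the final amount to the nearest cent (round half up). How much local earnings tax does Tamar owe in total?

Sandwater Canton, 1 January – 23 April 1999: 113 days → €70,000 × 2.15% × 113/365 = €465.9315
Glencliff, 24 April – 13 September 1999: 143 days → €70,000 × 4.2% × 143/365 = €1,151.8356
The Shire of Elmlake, 14 September – 31 December 1999: 109 days → €70,000 × 3.75% × 109/365 = €783.9041
Total = €2,401.6712

€2,401.67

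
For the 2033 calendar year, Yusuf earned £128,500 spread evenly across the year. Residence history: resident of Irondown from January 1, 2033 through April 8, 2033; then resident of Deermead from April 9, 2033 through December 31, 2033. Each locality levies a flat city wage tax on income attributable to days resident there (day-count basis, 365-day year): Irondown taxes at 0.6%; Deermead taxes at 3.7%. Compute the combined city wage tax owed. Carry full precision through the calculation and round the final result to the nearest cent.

£3,684.96

Irondown, January 1 – April 8, 2033: 98 days → £128,500 × 0.6% × 98/365 = £207.0082
Deermead, April 9 – December 31, 2033: 267 days → £128,500 × 3.7% × 267/365 = £3,477.9493
Total = £3,684.9575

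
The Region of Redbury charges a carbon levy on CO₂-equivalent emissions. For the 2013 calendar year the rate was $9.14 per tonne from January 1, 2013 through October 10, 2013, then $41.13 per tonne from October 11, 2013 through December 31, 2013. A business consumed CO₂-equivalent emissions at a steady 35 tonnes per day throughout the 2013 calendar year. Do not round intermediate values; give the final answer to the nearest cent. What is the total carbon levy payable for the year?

January 1 – October 10, 2013: 283 days × 35 tonnes/day = 9,905 tonnes at $9.14/tonne → $90,531.70
October 11 – December 31, 2013: 82 days × 35 tonnes/day = 2,870 tonnes at $41.13/tonne → $118,043.10

$208,574.80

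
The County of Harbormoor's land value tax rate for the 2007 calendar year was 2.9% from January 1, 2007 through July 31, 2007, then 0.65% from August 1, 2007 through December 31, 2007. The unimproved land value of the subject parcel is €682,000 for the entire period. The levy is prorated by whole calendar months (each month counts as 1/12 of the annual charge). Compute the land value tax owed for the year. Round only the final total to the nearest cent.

€13,384.25

January 1 – July 31, 2007: 7 months at 2.9% → €682,000 × 2.9% × 7/12 = €11,537.1667
August 1 – December 31, 2007: 5 months at 0.65% → €682,000 × 0.65% × 5/12 = €1,847.0833
Total = €13,384.2500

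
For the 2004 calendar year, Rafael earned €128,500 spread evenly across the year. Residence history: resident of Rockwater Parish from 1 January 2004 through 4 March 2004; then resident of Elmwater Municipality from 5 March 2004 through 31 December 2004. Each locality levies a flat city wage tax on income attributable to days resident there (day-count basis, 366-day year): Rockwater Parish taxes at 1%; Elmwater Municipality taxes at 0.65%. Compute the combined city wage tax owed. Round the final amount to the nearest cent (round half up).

Rockwater Parish, 1 January – 4 March 2004: 64 days → €128,500 × 1% × 64/366 = €224.6995
Elmwater Municipality, 5 March – 31 December 2004: 302 days → €128,500 × 0.65% × 302/366 = €689.1954
Total = €913.8948

€913.89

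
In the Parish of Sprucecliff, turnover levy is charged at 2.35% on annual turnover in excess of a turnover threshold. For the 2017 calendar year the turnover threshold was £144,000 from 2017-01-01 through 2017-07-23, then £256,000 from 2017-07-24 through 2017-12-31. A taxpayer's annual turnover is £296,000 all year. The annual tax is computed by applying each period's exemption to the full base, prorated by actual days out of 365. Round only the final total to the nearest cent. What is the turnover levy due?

£2,411.04

2017-01-01 to 2017-07-23: 204 days, exemption £144,000 → (£296,000 − £144,000) × 2.35% × 204/365 = £1,996.4055
2017-07-24 to 2017-12-31: 161 days, exemption £256,000 → (£296,000 − £256,000) × 2.35% × 161/365 = £414.6301
Total = £2,411.0356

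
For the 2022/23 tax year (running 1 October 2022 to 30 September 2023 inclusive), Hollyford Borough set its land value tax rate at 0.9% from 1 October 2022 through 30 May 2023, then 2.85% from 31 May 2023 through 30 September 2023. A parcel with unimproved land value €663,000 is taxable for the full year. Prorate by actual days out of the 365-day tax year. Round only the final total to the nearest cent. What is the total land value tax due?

1 October 2022 – 30 May 2023: 242 days at 0.9% → €663,000 × 0.9% × 242/365 = €3,956.2027
31 May – 30 September 2023: 123 days at 2.85% → €663,000 × 2.85% × 123/365 = €6,367.5247
Total = €10,323.7274

€10,323.73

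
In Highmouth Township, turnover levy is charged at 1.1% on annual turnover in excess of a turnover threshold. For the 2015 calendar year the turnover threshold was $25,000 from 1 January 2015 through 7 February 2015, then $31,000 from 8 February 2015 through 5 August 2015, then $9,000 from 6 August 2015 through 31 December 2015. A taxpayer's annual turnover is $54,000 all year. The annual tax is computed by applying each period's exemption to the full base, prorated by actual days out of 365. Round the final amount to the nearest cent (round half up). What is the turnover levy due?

1 January – 7 February 2015: 38 days, exemption $25,000 → ($54,000 − $25,000) × 1.1% × 38/365 = $33.2110
8 February – 5 August 2015: 179 days, exemption $31,000 → ($54,000 − $31,000) × 1.1% × 179/365 = $124.0740
6 August – 31 December 2015: 148 days, exemption $9,000 → ($54,000 − $9,000) × 1.1% × 148/365 = $200.7123
Total = $357.9973

$358.00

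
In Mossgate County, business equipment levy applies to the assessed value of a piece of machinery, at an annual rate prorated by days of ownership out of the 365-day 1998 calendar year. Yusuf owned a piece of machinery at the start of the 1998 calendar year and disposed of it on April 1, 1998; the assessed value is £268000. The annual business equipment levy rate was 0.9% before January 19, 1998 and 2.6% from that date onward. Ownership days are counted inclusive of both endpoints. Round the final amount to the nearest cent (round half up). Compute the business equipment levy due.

£1512.55

January 1 – January 18, 1998: 18 days at 0.9% → £268000 × 0.9% × 18/365 = £118.9479
January 19 – April 1, 1998: 73 days at 2.6% → £268000 × 2.6% × 73/365 = £1393.6000
Total = £1512.5479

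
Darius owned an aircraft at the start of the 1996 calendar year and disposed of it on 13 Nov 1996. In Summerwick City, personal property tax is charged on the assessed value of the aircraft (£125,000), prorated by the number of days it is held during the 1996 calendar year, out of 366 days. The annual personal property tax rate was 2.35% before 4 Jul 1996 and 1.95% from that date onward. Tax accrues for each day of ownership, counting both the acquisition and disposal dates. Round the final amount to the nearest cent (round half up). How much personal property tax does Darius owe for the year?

1 Jan – 3 Jul 1996: 185 days at 2.35% → £125,000 × 2.35% × 185/366 = £1,484.8019
4 Jul – 13 Nov 1996: 133 days at 1.95% → £125,000 × 1.95% × 133/366 = £885.7582
Total = £2,370.5601

£2,370.56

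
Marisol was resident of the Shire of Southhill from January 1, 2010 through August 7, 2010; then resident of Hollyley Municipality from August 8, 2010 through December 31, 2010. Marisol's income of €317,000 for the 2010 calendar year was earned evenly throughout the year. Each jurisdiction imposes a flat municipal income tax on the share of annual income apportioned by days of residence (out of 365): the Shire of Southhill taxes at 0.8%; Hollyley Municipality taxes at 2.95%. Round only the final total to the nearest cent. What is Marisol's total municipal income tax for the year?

€5,262.20

The Shire of Southhill, January 1 – August 7, 2010: 219 days → €317,000 × 0.8% × 219/365 = €1,521.6000
Hollyley Municipality, August 8 – December 31, 2010: 146 days → €317,000 × 2.95% × 146/365 = €3,740.6000
Total = €5,262.2000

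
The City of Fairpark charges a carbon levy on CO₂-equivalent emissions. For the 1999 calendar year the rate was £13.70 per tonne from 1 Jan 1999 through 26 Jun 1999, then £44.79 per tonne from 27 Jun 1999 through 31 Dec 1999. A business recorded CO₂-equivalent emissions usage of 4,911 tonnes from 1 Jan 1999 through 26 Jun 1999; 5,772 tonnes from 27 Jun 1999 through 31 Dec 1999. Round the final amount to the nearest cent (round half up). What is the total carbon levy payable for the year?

1 Jan – 26 Jun 1999: 4,911 tonnes at £13.70/tonne → £67280.70
27 Jun – 31 Dec 1999: 5,772 tonnes at £44.79/tonne → £258527.88

£325808.58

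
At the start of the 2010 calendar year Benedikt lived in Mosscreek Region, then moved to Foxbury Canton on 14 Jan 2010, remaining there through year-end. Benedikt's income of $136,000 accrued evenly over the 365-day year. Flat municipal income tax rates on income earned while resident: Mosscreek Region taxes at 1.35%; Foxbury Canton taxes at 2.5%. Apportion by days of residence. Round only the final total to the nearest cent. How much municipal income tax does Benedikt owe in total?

$3,344.30

Mosscreek Region, 1 Jan – 13 Jan 2010: 13 days → $136,000 × 1.35% × 13/365 = $65.3918
Foxbury Canton, 14 Jan – 31 Dec 2010: 352 days → $136,000 × 2.5% × 352/365 = $3,278.9041
Total = $3,344.2959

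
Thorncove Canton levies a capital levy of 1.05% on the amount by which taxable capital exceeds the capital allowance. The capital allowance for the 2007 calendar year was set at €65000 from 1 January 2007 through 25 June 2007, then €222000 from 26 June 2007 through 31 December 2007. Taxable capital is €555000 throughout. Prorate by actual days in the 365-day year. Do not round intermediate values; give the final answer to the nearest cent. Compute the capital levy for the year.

1 January – 25 June 2007: 176 days, exemption €65000 → (€555000 − €65000) × 1.05% × 176/365 = €2480.8767
26 June – 31 December 2007: 189 days, exemption €222000 → (€555000 − €222000) × 1.05% × 189/365 = €1810.5164
Total = €4291.3932

€4291.39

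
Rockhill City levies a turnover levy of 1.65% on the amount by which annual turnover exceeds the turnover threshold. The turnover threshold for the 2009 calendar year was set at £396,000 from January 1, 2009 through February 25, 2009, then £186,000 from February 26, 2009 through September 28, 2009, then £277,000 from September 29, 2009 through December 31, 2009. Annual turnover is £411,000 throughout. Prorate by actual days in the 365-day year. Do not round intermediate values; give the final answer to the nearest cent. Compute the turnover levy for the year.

January 1 – February 25, 2009: 56 days, exemption £396,000 → (£411,000 − £396,000) × 1.65% × 56/365 = £37.9726
February 26 – September 28, 2009: 215 days, exemption £186,000 → (£411,000 − £186,000) × 1.65% × 215/365 = £2,186.8151
September 29 – December 31, 2009: 94 days, exemption £277,000 → (£411,000 − £277,000) × 1.65% × 94/365 = £569.4082
Total = £2,794.1959

£2,794.20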